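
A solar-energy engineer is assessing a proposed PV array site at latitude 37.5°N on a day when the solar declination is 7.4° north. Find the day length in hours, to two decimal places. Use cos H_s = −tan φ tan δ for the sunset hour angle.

12.76 hours

−tan φ tan δ = −(0.7673)(0.1299) = -0.0997; H_s = arccos(-0.0997) = 95.72°.
Day length = 2 H_s / 15° h⁻¹ = 191.44° / 15 = 12.763 h.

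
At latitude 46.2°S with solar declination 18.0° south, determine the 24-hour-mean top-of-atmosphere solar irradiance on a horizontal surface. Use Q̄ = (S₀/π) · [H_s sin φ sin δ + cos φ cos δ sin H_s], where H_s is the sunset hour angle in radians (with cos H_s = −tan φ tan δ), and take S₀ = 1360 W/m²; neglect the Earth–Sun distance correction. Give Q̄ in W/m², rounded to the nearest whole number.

cos H_s = −tan(-46.2°) · tan(-18.0°) = -0.3388, so H_s = arccos(-0.3388) = 109.80°. In radians, H_s = 1.9164.
H_s sin φ sin δ = 1.9164 × -0.7218 × -0.3090 = 0.4274.
cos φ cos δ sin H_s = 0.6921 × 0.9511 × 0.9409 = 0.6194.
Q̄ = (1360/π) × (0.4274 + 0.6194) = 432.90 × 1.0468 = 453.16 W/m².

453 W/m²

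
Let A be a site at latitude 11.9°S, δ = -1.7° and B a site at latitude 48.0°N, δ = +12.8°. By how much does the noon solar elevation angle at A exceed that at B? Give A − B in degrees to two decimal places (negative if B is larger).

A: 90° − |-11.9 − (-1.7)| = 79.80°.
B: 90° − |48.0 − (12.8)| = 54.80°.
A − B = 79.80 − 54.80 = 25.00°.

+25.00°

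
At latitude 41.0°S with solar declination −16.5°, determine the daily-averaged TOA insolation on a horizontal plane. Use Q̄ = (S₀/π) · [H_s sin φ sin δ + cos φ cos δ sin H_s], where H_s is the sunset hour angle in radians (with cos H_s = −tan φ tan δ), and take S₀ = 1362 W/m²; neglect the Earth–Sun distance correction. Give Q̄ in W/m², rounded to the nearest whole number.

The sunset hour angle satisfies cos H_s = −tan φ tan δ = -0.2575, giving H_s = 104.92°. In radians, H_s = 1.8312.
H_s sin φ sin δ = 1.8312 × -0.6561 × -0.2840 = 0.3412.
cos φ cos δ sin H_s = 0.7547 × 0.9588 × 0.9663 = 0.6992.
Q̄ = (1362/π) × (0.3412 + 0.6992) = 433.54 × 1.0404 = 451.06 W/m².

451 W/m²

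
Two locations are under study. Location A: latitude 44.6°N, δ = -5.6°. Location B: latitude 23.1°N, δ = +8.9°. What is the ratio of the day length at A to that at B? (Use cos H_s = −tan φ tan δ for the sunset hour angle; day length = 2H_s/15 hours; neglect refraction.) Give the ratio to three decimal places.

A: H_s = arccos(−tan 44.6° · tan -5.6°) = 84.45°, so 2H_s/15 = 11.2600 h.
B: H_s = arccos(−tan 23.1° · tan 8.9°) = 93.83°, so 2H_s/15 = 12.5107 h.
Ratio A/B = 11.2600 / 12.5107 = 0.9000.

0.900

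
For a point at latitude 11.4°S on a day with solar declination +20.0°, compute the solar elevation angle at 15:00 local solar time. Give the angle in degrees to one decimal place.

35.7°

Hour angle H = 15° × (15 − 12) = 45.00°.
With φ = -11.4°, δ = 20.0°, H = 45.00°: sin φ sin δ = -0.0676, cos φ cos δ cos H = 0.6514, so cos θ_z = 0.5838.
θ_z = arccos(0.5838) = 54.28°, so the elevation is 90° − 54.28° = 35.72°.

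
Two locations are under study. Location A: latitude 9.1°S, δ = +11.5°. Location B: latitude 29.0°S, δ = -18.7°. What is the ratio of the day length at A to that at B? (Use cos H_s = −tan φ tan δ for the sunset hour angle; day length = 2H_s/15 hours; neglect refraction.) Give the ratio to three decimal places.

A: H_s = arccos(−tan -9.1° · tan 11.5°) = 88.13°, so 2H_s/15 = 11.7507 h.
B: H_s = arccos(−tan -29.0° · tan -18.7°) = 100.81°, so 2H_s/15 = 13.4413 h.
Ratio A/B = 11.7507 / 13.4413 = 0.8742.

0.874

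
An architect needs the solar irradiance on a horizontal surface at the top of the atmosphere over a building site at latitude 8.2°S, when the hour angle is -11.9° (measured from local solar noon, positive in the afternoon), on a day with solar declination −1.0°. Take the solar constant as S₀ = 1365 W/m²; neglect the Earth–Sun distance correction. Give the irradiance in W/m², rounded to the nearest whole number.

With φ = -8.2°, δ = -1.0°, H = -11.90°: sin φ sin δ = 0.0025, cos φ cos δ cos H = 0.9684, so cos θ_z = 0.9709.
Top-of-atmosphere irradiance = S₀ cos θ_z = 1365 × 0.9709 = 1325.28 W/m².

1325 W/m²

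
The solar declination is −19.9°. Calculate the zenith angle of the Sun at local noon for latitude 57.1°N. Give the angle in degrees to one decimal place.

77.0°

At local solar noon the hour angle is zero, so the zenith angle is |φ − δ| = |57.1° − (-19.9°)| = 77.0°.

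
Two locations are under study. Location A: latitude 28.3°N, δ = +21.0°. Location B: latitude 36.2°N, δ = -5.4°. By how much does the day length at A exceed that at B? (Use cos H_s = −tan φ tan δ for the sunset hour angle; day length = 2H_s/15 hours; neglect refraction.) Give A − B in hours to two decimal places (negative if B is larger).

+2.12 h

A: H_s = arccos(−tan 28.3° · tan 21.0°) = 101.93°, so 2H_s/15 = 13.5907 h.
B: H_s = arccos(−tan 36.2° · tan -5.4°) = 86.03°, so 2H_s/15 = 11.4707 h.
A − B = 13.5907 − 11.4707 = 2.1200 h.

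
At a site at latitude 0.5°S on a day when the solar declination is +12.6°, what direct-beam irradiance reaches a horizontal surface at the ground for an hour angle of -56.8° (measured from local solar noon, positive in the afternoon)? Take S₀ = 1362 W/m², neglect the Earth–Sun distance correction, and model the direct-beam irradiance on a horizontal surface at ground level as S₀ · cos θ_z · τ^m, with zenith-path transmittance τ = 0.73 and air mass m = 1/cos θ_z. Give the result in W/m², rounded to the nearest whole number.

402 W/m²

cos θ_z = sin φ sin δ + cos φ cos δ cos H = (-0.0087)(0.2181) + (1.0000)(0.9759)(0.5476) = 0.5325.
Air mass m = 1/cos θ_z = 1/0.5325 = 1.878; τ^m = 0.73^1.878 = 0.5538.
Surface direct beam = 1362 × 0.5325 × 0.5538 = 401.65 W/m².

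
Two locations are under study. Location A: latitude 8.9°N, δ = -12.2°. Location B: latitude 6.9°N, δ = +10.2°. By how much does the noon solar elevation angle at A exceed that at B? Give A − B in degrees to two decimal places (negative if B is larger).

-17.80°

A: 90° − |8.9 − (-12.2)| = 68.90°.
B: 90° − |6.9 − (10.2)| = 86.70°.
A − B = 68.90 − 86.70 = -17.80°.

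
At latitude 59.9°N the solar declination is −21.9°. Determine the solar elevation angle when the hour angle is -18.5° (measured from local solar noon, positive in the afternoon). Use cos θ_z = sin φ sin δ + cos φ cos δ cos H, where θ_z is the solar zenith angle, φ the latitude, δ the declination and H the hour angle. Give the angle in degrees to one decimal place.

cos θ_z = sin φ sin δ + cos φ cos δ cos H = (0.8652)(-0.3730) + (0.5015)(0.9278)(0.9483) = 0.1185.
θ_z = arccos(0.1185) = 83.19°, so the elevation is 90° − 83.19° = 6.81°.

6.8°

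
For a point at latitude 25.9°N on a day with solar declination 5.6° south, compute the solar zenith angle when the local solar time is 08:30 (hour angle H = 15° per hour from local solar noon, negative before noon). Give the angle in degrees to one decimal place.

59.8°

Hour angle H = 15° × (8.5 − 12) = -52.50°.
cos θ_z = sin(25.9°) sin(-5.6°) + cos(25.9°) cos(-5.6°) cos(-52.50°) = -0.0426 + 0.5450 = 0.5024.
θ_z = arccos(0.5024) = 59.84°.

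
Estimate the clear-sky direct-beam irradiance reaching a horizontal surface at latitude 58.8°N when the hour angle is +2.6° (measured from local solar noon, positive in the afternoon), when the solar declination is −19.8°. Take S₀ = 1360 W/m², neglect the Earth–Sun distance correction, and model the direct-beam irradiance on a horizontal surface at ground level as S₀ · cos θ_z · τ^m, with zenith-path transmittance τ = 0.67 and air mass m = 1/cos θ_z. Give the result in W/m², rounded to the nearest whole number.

cos θ_z = sin(58.8°) sin(-19.8°) + cos(58.8°) cos(-19.8°) cos(2.60°) = -0.2897 + 0.4869 = 0.1972.
Air mass m = 1/cos θ_z = 1/0.1972 = 5.071; τ^m = 0.67^5.071 = 0.1312.
Surface direct beam = 1360 × 0.1972 × 0.1312 = 35.19 W/m².

35 W/m²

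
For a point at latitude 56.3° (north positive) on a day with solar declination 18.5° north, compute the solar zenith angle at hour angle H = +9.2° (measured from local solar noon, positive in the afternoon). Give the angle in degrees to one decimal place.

With φ = 56.3°, δ = 18.5°, H = 9.20°: sin φ sin δ = 0.2640, cos φ cos δ cos H = 0.5194, so cos θ_z = 0.7834.
θ_z = arccos(0.7834) = 38.43°.

38.4°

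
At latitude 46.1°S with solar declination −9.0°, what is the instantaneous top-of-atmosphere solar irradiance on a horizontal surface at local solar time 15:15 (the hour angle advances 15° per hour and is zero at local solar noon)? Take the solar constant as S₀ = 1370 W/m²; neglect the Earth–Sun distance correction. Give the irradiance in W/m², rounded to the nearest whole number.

Hour angle H = 15° × (15.25 − 12) = 48.75°.
cos θ_z = sin φ sin δ + cos φ cos δ cos H = (-0.7206)(-0.1564) + (0.6934)(0.9877)(0.6593) = 0.5642.
Top-of-atmosphere irradiance = S₀ cos θ_z = 1370 × 0.5642 = 772.95 W/m².

773 W/m²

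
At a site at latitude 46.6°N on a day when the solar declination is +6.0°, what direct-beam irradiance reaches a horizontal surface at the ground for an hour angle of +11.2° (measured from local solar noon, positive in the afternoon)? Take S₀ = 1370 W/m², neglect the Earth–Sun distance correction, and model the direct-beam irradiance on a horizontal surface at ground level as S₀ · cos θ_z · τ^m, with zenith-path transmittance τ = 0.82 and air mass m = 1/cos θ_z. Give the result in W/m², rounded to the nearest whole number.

784 W/m²

With φ = 46.6°, δ = 6.0°, H = 11.20°: sin φ sin δ = 0.0759, cos φ cos δ cos H = 0.6703, so cos θ_z = 0.7462.
Air mass m = 1/cos θ_z = 1/0.7462 = 1.340; τ^m = 0.82^1.340 = 0.7665.
Surface direct beam = 1370 × 0.7462 × 0.7665 = 783.59 W/m².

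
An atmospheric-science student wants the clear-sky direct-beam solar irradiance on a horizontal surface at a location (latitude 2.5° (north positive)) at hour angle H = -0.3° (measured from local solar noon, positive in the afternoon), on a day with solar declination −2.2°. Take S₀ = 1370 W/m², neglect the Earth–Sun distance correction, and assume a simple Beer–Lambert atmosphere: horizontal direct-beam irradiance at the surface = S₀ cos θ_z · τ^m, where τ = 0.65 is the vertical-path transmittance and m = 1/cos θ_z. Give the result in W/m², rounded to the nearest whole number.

With φ = 2.5°, δ = -2.2°, H = -0.30°: sin φ sin δ = -0.0017, cos φ cos δ cos H = 0.9983, so cos θ_z = 0.9966.
Air mass m = 1/cos θ_z = 1/0.9966 = 1.003; τ^m = 0.65^1.003 = 0.6492.
Surface direct beam = 1370 × 0.9966 × 0.6492 = 886.38 W/m².

886 W/m²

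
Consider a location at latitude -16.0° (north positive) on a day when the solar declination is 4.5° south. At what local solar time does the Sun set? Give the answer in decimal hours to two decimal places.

cos H_s = −tan(-16.0°) · tan(-4.5°) = -0.0226, so H_s = arccos(-0.0226) = 91.29°.
Sunset is at 12 + H_s/15 = 12 + 6.086 = 18.086 h local solar time.

18.09 h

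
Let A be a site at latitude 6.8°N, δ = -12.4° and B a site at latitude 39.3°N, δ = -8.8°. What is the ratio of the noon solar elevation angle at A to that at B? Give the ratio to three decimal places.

1.690

A: 90° − |6.8 − (-12.4)| = 70.80°.
B: 90° − |39.3 − (-8.8)| = 41.90°.
Ratio A/B = 70.8000 / 41.9000 = 1.6897.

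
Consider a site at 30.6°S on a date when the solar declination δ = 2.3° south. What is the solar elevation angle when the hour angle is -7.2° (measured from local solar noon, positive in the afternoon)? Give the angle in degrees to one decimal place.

cos θ_z = sin(-30.6°) sin(-2.3°) + cos(-30.6°) cos(-2.3°) cos(-7.20°) = 0.0204 + 0.8533 = 0.8737.
θ_z = arccos(0.8737) = 29.11°, so the elevation is 90° − 29.11° = 60.89°.

60.9°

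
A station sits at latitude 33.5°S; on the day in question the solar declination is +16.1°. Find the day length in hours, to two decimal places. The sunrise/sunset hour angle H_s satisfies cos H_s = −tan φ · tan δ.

−tan φ tan δ = −(-0.6619)(0.2886) = 0.1910; H_s = arccos(0.1910) = 78.99°.
Day length = 2 H_s / 15° h⁻¹ = 157.98° / 15 = 10.532 h.

10.53 hours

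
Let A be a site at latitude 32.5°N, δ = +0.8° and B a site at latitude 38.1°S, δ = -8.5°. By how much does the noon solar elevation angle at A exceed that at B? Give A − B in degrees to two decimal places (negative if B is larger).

-2.10°

A: 90° − |32.5 − (0.8)| = 58.30°.
B: 90° − |-38.1 − (-8.5)| = 60.40°.
A − B = 58.30 − 60.40 = -2.10°.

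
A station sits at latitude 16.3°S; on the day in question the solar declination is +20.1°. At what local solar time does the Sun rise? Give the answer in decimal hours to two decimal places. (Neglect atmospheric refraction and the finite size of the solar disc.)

6.41 h

cos H_s = −tan(-16.3°) · tan(20.1°) = 0.1070, so H_s = arccos(0.1070) = 83.86°.
Sunrise is at 12 − H_s/15 = 12 − 5.591 = 6.409 h local solar time.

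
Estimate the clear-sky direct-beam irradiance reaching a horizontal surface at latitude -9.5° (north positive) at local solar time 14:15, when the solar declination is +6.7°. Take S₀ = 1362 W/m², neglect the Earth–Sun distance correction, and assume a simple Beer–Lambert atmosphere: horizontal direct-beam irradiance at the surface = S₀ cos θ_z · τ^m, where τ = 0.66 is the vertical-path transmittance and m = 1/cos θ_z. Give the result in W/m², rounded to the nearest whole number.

Hour angle H = 15° × (14.25 − 12) = 33.75°.
With φ = -9.5°, δ = 6.7°, H = 33.75°: sin φ sin δ = -0.0193, cos φ cos δ cos H = 0.8145, so cos θ_z = 0.7952.
Air mass m = 1/cos θ_z = 1/0.7952 = 1.258; τ^m = 0.66^1.258 = 0.5929.
Surface direct beam = 1362 × 0.7952 × 0.5929 = 642.15 W/m².

642 W/m²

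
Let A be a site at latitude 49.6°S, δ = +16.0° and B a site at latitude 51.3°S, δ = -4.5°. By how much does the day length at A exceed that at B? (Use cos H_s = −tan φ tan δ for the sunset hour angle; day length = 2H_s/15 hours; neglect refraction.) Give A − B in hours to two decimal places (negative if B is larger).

A: H_s = arccos(−tan -49.6° · tan 16.0°) = 70.31°, so 2H_s/15 = 9.3747 h.
B: H_s = arccos(−tan -51.3° · tan -4.5°) = 95.64°, so 2H_s/15 = 12.7520 h.
A − B = 9.3747 − 12.7520 = -3.3773 h.

-3.38 h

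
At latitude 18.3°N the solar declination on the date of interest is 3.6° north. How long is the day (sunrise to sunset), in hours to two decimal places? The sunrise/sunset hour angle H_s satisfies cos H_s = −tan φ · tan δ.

12.16 hours

cos H_s = −tan(18.3°) · tan(3.6°) = -0.0208, so H_s = arccos(-0.0208) = 91.19°.
Day length = 2 H_s / 15° h⁻¹ = 182.38° / 15 = 12.159 h.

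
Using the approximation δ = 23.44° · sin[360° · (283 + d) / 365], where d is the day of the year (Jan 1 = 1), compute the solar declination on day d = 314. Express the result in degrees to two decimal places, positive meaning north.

-17.64°

360 × (283 + 314) / 365 = 588.822°; sin(588.822°) = -0.7527.
δ = 23.44 × -0.7527 = -17.643° ≈ -17.64°.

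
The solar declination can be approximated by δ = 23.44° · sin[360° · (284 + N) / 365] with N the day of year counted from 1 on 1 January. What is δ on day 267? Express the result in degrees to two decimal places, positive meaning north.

-1.41°

360 × (284 + 267) / 365 = 543.452°; sin(543.452°) = -0.0602.
δ = 23.44 × -0.0602 = -1.411° ≈ -1.41°.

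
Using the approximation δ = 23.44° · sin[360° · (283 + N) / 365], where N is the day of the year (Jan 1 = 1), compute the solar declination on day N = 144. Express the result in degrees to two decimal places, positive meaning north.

+20.53°

360 × (283 + 144) / 365 = 421.151°; sin(421.151°) = 0.8759.
δ = 23.44 × 0.8759 = 20.531° ≈ +20.53°.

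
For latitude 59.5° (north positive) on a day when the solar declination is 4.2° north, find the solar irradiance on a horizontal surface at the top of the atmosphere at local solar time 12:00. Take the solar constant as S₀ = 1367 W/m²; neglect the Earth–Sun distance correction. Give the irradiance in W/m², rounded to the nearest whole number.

778 W/m²

Hour angle H = 15° × (12 − 12) = 0.00°.
With φ = 59.5°, δ = 4.2°, H = 0.00°: sin φ sin δ = 0.0631, cos φ cos δ cos H = 0.5062, so cos θ_z = 0.5693.
Top-of-atmosphere irradiance = S₀ cos θ_z = 1367 × 0.5693 = 778.23 W/m².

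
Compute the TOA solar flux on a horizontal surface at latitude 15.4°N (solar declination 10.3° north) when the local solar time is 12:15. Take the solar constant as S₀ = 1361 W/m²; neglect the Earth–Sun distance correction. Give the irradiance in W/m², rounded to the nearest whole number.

Hour angle H = 15° × (12.25 − 12) = 3.75°.
With φ = 15.4°, δ = 10.3°, H = 3.75°: sin φ sin δ = 0.0475, cos φ cos δ cos H = 0.9465, so cos θ_z = 0.9940.
Top-of-atmosphere irradiance = S₀ cos θ_z = 1361 × 0.9940 = 1352.83 W/m².

1353 W/m²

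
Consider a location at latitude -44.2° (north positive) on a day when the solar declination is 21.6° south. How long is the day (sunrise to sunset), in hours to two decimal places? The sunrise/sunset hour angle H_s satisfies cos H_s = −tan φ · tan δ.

cos H_s = −tan(-44.2°) · tan(-21.6°) = -0.3850, so H_s = arccos(-0.3850) = 112.64°.
Day length = 2 H_s / 15° h⁻¹ = 225.28° / 15 = 15.019 h.

15.02 hours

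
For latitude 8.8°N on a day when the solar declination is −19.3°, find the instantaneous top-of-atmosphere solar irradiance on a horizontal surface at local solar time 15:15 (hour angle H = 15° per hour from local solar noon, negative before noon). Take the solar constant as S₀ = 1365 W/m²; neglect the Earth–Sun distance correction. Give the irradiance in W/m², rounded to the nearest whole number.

Hour angle H = 15° × (15.25 − 12) = 48.75°.
cos θ_z = sin φ sin δ + cos φ cos δ cos H = (0.1530)(-0.3305) + (0.9882)(0.9438)(0.6593) = 0.5643.
Top-of-atmosphere irradiance = S₀ cos θ_z = 1365 × 0.5643 = 770.27 W/m².

770 W/m²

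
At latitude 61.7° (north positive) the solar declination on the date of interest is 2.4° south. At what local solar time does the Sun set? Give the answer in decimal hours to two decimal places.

cos H_s = −tan(61.7°) · tan(-2.4°) = 0.0778, so H_s = arccos(0.0778) = 85.54°.
Sunset is at 12 + H_s/15 = 12 + 5.703 = 17.703 h local solar time.

17.70 h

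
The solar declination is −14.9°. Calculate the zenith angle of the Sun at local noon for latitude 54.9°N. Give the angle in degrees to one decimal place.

At local solar noon the hour angle is zero, so the zenith angle is |φ − δ| = |54.9° − (-14.9°)| = 69.8°.

69.8°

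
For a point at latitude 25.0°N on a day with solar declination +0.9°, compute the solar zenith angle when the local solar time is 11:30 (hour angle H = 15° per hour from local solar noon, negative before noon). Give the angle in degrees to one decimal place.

25.2°

Hour angle H = 15° × (11.5 − 12) = -7.50°.
cos θ_z = sin φ sin δ + cos φ cos δ cos H = (0.4226)(0.0157) + (0.9063)(0.9999)(0.9914) = 0.9051.
θ_z = arccos(0.9051) = 25.16°.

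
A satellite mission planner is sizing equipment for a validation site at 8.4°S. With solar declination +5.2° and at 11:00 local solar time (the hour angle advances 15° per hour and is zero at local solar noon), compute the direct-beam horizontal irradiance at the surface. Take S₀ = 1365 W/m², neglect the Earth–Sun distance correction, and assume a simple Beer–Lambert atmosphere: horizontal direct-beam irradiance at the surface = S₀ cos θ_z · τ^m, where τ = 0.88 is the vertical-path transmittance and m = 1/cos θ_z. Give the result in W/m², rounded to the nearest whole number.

1118 W/m²

Hour angle H = 15° × (11 − 12) = -15.00°.
With φ = -8.4°, δ = 5.2°, H = -15.00°: sin φ sin δ = -0.0132, cos φ cos δ cos H = 0.9516, so cos θ_z = 0.9384.
Air mass m = 1/cos θ_z = 1/0.9384 = 1.066; τ^m = 0.88^1.066 = 0.8726.
Surface direct beam = 1365 × 0.9384 × 0.8726 = 1117.73 W/m².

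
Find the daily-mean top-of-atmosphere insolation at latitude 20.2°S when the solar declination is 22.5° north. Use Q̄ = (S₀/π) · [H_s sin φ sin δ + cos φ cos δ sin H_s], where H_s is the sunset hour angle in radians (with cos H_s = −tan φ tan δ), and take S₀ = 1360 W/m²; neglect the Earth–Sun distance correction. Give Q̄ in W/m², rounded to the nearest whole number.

290 W/m²

cos H_s = −tan(-20.2°) · tan(22.5°) = 0.1524, so H_s = arccos(0.1524) = 81.23°. In radians, H_s = 1.4177.
H_s sin φ sin δ = 1.4177 × -0.3453 × 0.3827 = -0.1873.
cos φ cos δ sin H_s = 0.9385 × 0.9239 × 0.9883 = 0.8569.
Q̄ = (1360/π) × (-0.1873 + 0.8569) = 432.90 × 0.6696 = 289.87 W/m².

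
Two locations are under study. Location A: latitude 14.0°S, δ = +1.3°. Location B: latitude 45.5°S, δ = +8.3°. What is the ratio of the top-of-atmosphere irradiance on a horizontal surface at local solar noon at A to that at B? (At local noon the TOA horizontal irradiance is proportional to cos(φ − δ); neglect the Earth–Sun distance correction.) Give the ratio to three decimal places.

A: cos θ_z = cos(-14.0° − (1.3°)) = 0.9646.
B: cos θ_z = cos(-45.5° − (8.3°)) = 0.5906.
Ratio A/B = 0.9646 / 0.5906 = 1.6333.

1.633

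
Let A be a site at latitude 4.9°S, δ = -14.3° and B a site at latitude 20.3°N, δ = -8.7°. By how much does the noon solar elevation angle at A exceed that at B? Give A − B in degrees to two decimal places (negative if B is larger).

+19.60°

A: 90° − |-4.9 − (-14.3)| = 80.60°.
B: 90° − |20.3 − (-8.7)| = 61.00°.
A − B = 80.60 − 61.00 = 19.60°.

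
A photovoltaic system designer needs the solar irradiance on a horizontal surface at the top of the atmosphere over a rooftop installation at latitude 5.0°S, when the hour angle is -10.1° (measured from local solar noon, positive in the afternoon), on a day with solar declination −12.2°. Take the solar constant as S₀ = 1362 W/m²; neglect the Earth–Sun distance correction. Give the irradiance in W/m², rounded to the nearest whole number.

1331 W/m²

With φ = -5.0°, δ = -12.2°, H = -10.10°: sin φ sin δ = 0.0184, cos φ cos δ cos H = 0.9586, so cos θ_z = 0.9770.
Top-of-atmosphere irradiance = S₀ cos θ_z = 1362 × 0.9770 = 1330.67 W/m².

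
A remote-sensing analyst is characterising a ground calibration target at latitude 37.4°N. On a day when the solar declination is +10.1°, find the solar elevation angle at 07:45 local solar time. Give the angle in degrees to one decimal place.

26.9°

Hour angle H = 15° × (7.75 − 12) = -63.75°.
With φ = 37.4°, δ = 10.1°, H = -63.75°: sin φ sin δ = 0.1065, cos φ cos δ cos H = 0.3459, so cos θ_z = 0.4524.
θ_z = arccos(0.4524) = 63.10°, so the elevation is 90° − 63.10° = 26.90°.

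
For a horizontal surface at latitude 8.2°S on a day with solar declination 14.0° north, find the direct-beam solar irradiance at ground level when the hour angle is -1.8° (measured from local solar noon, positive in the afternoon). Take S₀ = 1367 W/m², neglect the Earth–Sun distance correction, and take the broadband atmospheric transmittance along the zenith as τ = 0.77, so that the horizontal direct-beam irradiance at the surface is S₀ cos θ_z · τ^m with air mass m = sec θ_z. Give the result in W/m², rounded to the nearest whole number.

cos θ_z = sin φ sin δ + cos φ cos δ cos H = (-0.1426)(0.2419) + (0.9898)(0.9703)(0.9995) = 0.9254.
Air mass m = 1/cos θ_z = 1/0.9254 = 1.081; τ^m = 0.77^1.081 = 0.7539.
Surface direct beam = 1367 × 0.9254 × 0.7539 = 953.70 W/m².

954 W/m²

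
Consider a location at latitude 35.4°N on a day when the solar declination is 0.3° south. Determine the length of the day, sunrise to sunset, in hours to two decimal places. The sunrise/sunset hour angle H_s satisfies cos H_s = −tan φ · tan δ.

11.97 hours

cos H_s = −tan(35.4°) · tan(-0.3°) = 0.0037, so H_s = arccos(0.0037) = 89.79°.
Day length = 2 H_s / 15° h⁻¹ = 179.58° / 15 = 11.972 h.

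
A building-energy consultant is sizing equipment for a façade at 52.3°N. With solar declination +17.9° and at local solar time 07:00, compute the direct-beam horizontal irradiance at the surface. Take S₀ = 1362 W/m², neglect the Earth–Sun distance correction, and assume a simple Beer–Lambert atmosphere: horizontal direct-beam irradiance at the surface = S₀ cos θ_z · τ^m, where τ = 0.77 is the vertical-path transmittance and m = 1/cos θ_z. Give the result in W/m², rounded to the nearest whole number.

276 W/m²

Hour angle H = 15° × (7 − 12) = -75.00°.
With φ = 52.3°, δ = 17.9°, H = -75.00°: sin φ sin δ = 0.2432, cos φ cos δ cos H = 0.1506, so cos θ_z = 0.3938.
Air mass m = 1/cos θ_z = 1/0.3938 = 2.539; τ^m = 0.77^2.539 = 0.5150.
Surface direct beam = 1362 × 0.3938 × 0.5150 = 276.22 W/m².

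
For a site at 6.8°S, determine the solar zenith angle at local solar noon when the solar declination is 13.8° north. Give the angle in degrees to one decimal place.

20.6°

At local solar noon the hour angle is zero, so the zenith angle is |φ − δ| = |-6.8° − (13.8°)| = 20.6°.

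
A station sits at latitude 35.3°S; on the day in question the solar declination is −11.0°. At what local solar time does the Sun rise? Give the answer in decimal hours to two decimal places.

5.47 h

−tan φ tan δ = −(-0.7080)(-0.1944) = -0.1376; H_s = arccos(-0.1376) = 97.91°.
Sunrise is at 12 − H_s/15 = 12 − 6.527 = 5.473 h local solar time.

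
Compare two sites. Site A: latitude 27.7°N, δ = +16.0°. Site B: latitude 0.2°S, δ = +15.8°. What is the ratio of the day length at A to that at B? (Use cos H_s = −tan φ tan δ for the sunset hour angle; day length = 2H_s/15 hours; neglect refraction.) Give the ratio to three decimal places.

1.097

A: H_s = arccos(−tan 27.7° · tan 16.0°) = 98.66°, so 2H_s/15 = 13.1547 h.
B: H_s = arccos(−tan -0.2° · tan 15.8°) = 89.94°, so 2H_s/15 = 11.9920 h.
Ratio A/B = 13.1547 / 11.9920 = 1.0970.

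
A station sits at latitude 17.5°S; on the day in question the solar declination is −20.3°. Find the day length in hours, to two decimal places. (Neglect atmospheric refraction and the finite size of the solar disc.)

The sunset hour angle satisfies cos H_s = −tan φ tan δ = -0.1166, giving H_s = 96.70°.
Day length = 2 H_s / 15° h⁻¹ = 193.40° / 15 = 12.893 h.

12.89 hours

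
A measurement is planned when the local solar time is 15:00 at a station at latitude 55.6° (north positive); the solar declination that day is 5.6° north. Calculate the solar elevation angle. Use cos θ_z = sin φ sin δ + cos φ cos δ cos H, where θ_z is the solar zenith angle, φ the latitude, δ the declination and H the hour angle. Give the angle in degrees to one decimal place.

Hour angle H = 15° × (15 − 12) = 45.00°.
cos θ_z = sin φ sin δ + cos φ cos δ cos H = (0.8251)(0.0976) + (0.5650)(0.9952)(0.7071) = 0.4781.
θ_z = arccos(0.4781) = 61.44°, so the elevation is 90° − 61.44° = 28.56°.

28.6°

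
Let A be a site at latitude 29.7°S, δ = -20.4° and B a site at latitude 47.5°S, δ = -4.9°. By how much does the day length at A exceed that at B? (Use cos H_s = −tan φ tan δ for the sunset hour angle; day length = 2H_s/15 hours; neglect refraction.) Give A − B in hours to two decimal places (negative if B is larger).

A: H_s = arccos(−tan -29.7° · tan -20.4°) = 102.25°, so 2H_s/15 = 13.6333 h.
B: H_s = arccos(−tan -47.5° · tan -4.9°) = 95.37°, so 2H_s/15 = 12.7160 h.
A − B = 13.6333 − 12.7160 = 0.9173 h.

+0.92 h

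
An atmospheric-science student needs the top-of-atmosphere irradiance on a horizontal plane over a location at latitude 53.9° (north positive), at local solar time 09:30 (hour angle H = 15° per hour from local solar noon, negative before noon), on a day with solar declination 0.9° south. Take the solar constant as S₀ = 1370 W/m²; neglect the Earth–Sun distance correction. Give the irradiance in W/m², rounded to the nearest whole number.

Hour angle H = 15° × (9.5 − 12) = -37.50°.
cos θ_z = sin(53.9°) sin(-0.9°) + cos(53.9°) cos(-0.9°) cos(-37.50°) = -0.0127 + 0.4674 = 0.4547.
Top-of-atmosphere irradiance = S₀ cos θ_z = 1370 × 0.4547 = 622.94 W/m².

623 W/m²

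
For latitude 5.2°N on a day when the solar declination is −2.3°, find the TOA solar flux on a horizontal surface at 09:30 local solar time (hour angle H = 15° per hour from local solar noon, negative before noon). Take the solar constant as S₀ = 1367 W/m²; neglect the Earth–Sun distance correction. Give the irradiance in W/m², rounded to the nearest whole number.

1074 W/m²

Hour angle H = 15° × (9.5 − 12) = -37.50°.
cos θ_z = sin(5.2°) sin(-2.3°) + cos(5.2°) cos(-2.3°) cos(-37.50°) = -0.0036 + 0.7895 = 0.7859.
Top-of-atmosphere irradiance = S₀ cos θ_z = 1367 × 0.7859 = 1074.33 W/m².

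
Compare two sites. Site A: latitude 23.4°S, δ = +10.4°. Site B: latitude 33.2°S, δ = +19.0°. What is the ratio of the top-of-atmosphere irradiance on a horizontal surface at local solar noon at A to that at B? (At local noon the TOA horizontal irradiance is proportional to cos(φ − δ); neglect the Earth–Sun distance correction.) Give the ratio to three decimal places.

A: cos θ_z = cos(-23.4° − (10.4°)) = 0.8310.
B: cos θ_z = cos(-33.2° − (19.0°)) = 0.6129.
Ratio A/B = 0.8310 / 0.6129 = 1.3558.

1.356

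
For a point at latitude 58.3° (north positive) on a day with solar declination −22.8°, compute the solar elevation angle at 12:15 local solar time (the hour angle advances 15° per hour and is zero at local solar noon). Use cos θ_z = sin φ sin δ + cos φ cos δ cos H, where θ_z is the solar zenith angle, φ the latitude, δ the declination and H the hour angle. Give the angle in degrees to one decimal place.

8.8°

Hour angle H = 15° × (12.25 − 12) = 3.75°.
With φ = 58.3°, δ = -22.8°, H = 3.75°: sin φ sin δ = -0.3297, cos φ cos δ cos H = 0.4834, so cos θ_z = 0.1537.
θ_z = arccos(0.1537) = 81.16°, so the elevation is 90° − 81.16° = 8.84°.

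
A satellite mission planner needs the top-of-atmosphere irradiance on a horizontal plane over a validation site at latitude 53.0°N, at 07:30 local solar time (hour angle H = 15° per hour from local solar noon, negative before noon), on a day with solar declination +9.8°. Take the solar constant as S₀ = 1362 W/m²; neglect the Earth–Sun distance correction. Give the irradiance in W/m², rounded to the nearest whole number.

494 W/m²

Hour angle H = 15° × (7.5 − 12) = -67.50°.
cos θ_z = sin(53.0°) sin(9.8°) + cos(53.0°) cos(9.8°) cos(-67.50°) = 0.1359 + 0.2269 = 0.3628.
Top-of-atmosphere irradiance = S₀ cos θ_z = 1362 × 0.3628 = 494.13 W/m².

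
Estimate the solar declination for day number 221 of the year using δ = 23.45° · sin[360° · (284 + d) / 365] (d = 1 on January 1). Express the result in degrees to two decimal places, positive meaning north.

+15.67°

360 × (284 + 221) / 365 = 498.082°; sin(498.082°) = 0.6681.
δ = 23.45 × 0.6681 = 15.667° ≈ +15.67°.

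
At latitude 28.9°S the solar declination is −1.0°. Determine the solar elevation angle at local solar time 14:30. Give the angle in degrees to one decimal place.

44.7°

Hour angle H = 15° × (14.5 − 12) = 37.50°.
cos θ_z = sin φ sin δ + cos φ cos δ cos H = (-0.4833)(-0.0175) + (0.8755)(0.9998)(0.7934) = 0.7029.
θ_z = arccos(0.7029) = 45.34°, so the elevation is 90° − 45.34° = 44.66°.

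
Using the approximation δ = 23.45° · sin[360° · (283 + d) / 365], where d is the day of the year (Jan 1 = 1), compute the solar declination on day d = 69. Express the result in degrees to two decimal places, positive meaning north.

360 × (283 + 69) / 365 = 347.178°; sin(347.178°) = -0.2219.
δ = 23.45 × -0.2219 = -5.204° ≈ -5.20°.

-5.20°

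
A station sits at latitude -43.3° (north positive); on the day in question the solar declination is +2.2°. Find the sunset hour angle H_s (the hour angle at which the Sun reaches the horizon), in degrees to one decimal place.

cos H_s = −tan(-43.3°) · tan(2.2°) = 0.0362, so H_s = arccos(0.0362) = 87.93°.

87.9°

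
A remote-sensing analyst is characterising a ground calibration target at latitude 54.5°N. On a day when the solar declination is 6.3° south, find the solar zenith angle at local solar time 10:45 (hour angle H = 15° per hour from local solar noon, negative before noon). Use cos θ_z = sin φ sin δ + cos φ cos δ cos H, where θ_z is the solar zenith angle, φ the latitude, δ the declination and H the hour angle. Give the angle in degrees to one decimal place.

62.8°

Hour angle H = 15° × (10.75 − 12) = -18.75°.
cos θ_z = sin(54.5°) sin(-6.3°) + cos(54.5°) cos(-6.3°) cos(-18.75°) = -0.0893 + 0.5466 = 0.4573.
θ_z = arccos(0.4573) = 62.79°.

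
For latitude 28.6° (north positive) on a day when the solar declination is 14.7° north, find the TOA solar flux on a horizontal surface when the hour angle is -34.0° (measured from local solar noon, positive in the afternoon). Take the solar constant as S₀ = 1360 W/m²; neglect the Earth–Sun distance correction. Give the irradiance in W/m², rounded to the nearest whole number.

1123 W/m²

cos θ_z = sin φ sin δ + cos φ cos δ cos H = (0.4787)(0.2538) + (0.8780)(0.9673)(0.8290) = 0.8256.
Top-of-atmosphere irradiance = S₀ cos θ_z = 1360 × 0.8256 = 1122.82 W/m².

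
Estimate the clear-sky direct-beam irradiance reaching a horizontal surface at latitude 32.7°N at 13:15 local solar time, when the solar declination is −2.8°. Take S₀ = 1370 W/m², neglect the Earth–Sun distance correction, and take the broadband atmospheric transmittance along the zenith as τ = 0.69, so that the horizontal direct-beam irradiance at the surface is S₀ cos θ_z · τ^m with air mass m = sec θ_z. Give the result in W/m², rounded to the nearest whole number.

651 W/m²

Hour angle H = 15° × (13.25 − 12) = 18.75°.
cos θ_z = sin(32.7°) sin(-2.8°) + cos(32.7°) cos(-2.8°) cos(18.75°) = -0.0264 + 0.7959 = 0.7695.
Air mass m = 1/cos θ_z = 1/0.7695 = 1.300; τ^m = 0.69^1.300 = 0.6173.
Surface direct beam = 1370 × 0.7695 × 0.6173 = 650.77 W/m².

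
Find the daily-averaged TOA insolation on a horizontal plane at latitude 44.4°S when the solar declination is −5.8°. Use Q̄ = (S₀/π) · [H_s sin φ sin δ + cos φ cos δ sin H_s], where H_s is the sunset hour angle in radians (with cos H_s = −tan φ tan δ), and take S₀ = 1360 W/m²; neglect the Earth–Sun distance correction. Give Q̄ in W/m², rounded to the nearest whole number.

357 W/m²

−tan φ tan δ = −(-0.9793)(-0.1016) = -0.0995; H_s = arccos(-0.0995) = 95.71°. In radians, H_s = 1.6705.
H_s sin φ sin δ = 1.6705 × -0.6997 × -0.1011 = 0.1182.
cos φ cos δ sin H_s = 0.7145 × 0.9949 × 0.9950 = 0.7073.
Q̄ = (1360/π) × (0.1182 + 0.7073) = 432.90 × 0.8255 = 357.36 W/m².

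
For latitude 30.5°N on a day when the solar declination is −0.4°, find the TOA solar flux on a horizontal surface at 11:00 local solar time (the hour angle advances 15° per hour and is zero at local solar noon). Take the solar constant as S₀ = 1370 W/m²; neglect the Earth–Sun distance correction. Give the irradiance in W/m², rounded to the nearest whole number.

Hour angle H = 15° × (11 − 12) = -15.00°.
cos θ_z = sin φ sin δ + cos φ cos δ cos H = (0.5075)(-0.0070) + (0.8616)(1.0000)(0.9659) = 0.8287.
Top-of-atmosphere irradiance = S₀ cos θ_z = 1370 × 0.8287 = 1135.32 W/m².

1135 W/m²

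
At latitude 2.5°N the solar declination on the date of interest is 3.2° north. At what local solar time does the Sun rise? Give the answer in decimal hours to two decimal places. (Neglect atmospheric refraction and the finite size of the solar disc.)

The sunset hour angle satisfies cos H_s = −tan φ tan δ = -0.0024, giving H_s = 90.14°.
Sunrise is at 12 − H_s/15 = 12 − 6.009 = 5.991 h local solar time.

5.99 h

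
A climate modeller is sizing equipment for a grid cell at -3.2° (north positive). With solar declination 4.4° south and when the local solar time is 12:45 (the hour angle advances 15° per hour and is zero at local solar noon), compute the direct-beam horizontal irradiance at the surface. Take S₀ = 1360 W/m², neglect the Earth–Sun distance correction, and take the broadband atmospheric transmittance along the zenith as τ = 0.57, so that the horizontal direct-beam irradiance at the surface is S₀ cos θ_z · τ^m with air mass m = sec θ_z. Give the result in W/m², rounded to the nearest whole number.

Hour angle H = 15° × (12.75 − 12) = 11.25°.
With φ = -3.2°, δ = -4.4°, H = 11.25°: sin φ sin δ = 0.0043, cos φ cos δ cos H = 0.9764, so cos θ_z = 0.9807.
Air mass m = 1/cos θ_z = 1/0.9807 = 1.020; τ^m = 0.57^1.020 = 0.5636.
Surface direct beam = 1360 × 0.9807 × 0.5636 = 751.70 W/m².

752 W/m²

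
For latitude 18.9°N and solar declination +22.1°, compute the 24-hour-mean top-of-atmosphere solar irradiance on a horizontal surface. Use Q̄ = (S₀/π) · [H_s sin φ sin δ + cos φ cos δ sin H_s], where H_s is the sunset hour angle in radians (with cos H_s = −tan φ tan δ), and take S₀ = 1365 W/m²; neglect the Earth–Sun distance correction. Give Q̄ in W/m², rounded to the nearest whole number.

468 W/m²

−tan φ tan δ = −(0.3424)(0.4061) = -0.1390; H_s = arccos(-0.1390) = 97.99°. In radians, H_s = 1.7102.
H_s sin φ sin δ = 1.7102 × 0.3239 × 0.3762 = 0.2084.
cos φ cos δ sin H_s = 0.9461 × 0.9265 × 0.9903 = 0.8681.
Q̄ = (1365/π) × (0.2084 + 0.8681) = 434.49 × 1.0765 = 467.73 W/m².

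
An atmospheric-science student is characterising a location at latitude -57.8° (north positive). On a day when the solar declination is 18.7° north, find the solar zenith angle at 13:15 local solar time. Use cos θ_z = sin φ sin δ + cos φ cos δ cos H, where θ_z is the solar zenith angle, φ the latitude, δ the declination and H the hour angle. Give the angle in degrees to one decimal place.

Hour angle H = 15° × (13.25 − 12) = 18.75°.
With φ = -57.8°, δ = 18.7°, H = 18.75°: sin φ sin δ = -0.2713, cos φ cos δ cos H = 0.4780, so cos θ_z = 0.2067.
θ_z = arccos(0.2067) = 78.07°.

78.1°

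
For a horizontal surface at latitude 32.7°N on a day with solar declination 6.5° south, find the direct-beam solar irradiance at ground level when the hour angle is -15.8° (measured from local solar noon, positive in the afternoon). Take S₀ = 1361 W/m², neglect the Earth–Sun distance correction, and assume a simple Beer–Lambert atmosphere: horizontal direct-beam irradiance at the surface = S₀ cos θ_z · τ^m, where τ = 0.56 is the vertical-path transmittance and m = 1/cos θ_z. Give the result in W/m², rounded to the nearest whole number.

464 W/m²

cos θ_z = sin(32.7°) sin(-6.5°) + cos(32.7°) cos(-6.5°) cos(-15.80°) = -0.0612 + 0.8045 = 0.7433.
Air mass m = 1/cos θ_z = 1/0.7433 = 1.345; τ^m = 0.56^1.345 = 0.4585.
Surface direct beam = 1361 × 0.7433 × 0.4585 = 463.83 W/m².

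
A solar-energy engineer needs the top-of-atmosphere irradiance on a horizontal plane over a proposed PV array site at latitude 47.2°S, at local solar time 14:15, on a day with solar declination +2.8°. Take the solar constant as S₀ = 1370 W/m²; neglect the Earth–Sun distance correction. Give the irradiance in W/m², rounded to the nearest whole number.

724 W/m²

Hour angle H = 15° × (14.25 − 12) = 33.75°.
cos θ_z = sin φ sin δ + cos φ cos δ cos H = (-0.7337)(0.0488) + (0.6794)(0.9988)(0.8315) = 0.5284.
Top-of-atmosphere irradiance = S₀ cos θ_z = 1370 × 0.5284 = 723.91 W/m².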